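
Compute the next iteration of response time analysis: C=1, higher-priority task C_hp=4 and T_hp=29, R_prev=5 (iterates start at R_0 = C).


R_next = C + ceil(R_prev / T_hp) * C_hp
ceil(5 / 29) = ceil(0.1724) = 1
Interference = 1 * 4 = 4
R_next = 1 + 4 = 5
R_next = R_prev, so the iteration has converged (response time = 5).

5


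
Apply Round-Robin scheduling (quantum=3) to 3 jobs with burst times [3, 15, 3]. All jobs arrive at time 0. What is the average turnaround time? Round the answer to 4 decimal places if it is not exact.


Time quantum = 3
Execution trace:
  J1 runs 3 units, time = 3
  J2 runs 3 units, time = 6
  J3 runs 3 units, time = 9
  J2 runs 3 units, time = 12
  J2 runs 3 units, time = 15
  J2 runs 3 units, time = 18
  J2 runs 3 units, time = 21
Finish times: [3, 21, 9]
Average turnaround = 33/3 = 11.0

11.0


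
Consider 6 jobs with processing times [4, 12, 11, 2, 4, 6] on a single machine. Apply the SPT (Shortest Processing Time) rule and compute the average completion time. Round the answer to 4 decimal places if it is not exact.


Sort jobs by processing time (SPT order): [2, 4, 4, 6, 11, 12]
Compute completion times sequentially:
  Job 1: processing = 2, completes at 2
  Job 2: processing = 4, completes at 6
  Job 3: processing = 4, completes at 10
  Job 4: processing = 6, completes at 16
  Job 5: processing = 11, completes at 27
  Job 6: processing = 12, completes at 39
Sum of completion times = 100
Average completion time = 100/6 = 16.6667

16.6667


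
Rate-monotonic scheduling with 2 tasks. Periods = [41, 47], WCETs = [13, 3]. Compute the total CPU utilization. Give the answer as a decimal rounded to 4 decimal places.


Compute individual utilizations (exact fractions):
  Task 1: C/T = 13/41 (approx. 0.3171)
  Task 2: C/T = 3/47 (approx. 0.0638)
Total utilization U = 13/41 + 3/47 = 734/1927
Rounded to 4 decimal places: U = 0.3809
RM (Liu & Layland) bound for 2 tasks = 0.828427; compare with U = 734/1927 (approx. 0.380903)
U <= bound, so schedulable by RM sufficient condition.

0.3809


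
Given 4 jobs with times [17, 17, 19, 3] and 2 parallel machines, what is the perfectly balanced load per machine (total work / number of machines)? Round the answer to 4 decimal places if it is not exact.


Total processing time = 17 + 17 + 19 + 3 = 56
Number of machines = 2
Ideal balanced load = 56 / 2 = 28.0

28.0


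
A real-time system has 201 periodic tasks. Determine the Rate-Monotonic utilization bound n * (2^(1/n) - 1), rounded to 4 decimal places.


Compute 2^(1/201) = 1.0034544463
Subtract 1: 1.0034544463 - 1 = 0.0034544463
Multiply by n: 201 * 0.0034544463 = 0.6943437063
Round to 4 dp: 0.6943

0.6943


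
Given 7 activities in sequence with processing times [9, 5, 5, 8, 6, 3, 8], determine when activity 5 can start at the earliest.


Activity 5 starts after activities 1 through 4 complete.
Predecessor durations: [9, 5, 5, 8]
ES = 9 + 5 + 5 + 8 = 27

27


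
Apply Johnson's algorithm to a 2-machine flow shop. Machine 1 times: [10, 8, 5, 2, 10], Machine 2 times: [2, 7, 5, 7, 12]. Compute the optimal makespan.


Apply Johnson's rule:
  Group 1 (a <= b): [(4, 2, 7), (3, 5, 5), (5, 10, 12)]
  Group 2 (a > b): [(2, 8, 7), (1, 10, 2)]
Optimal job order: [4, 3, 5, 2, 1]
Schedule:
  Job 4: M1 done at 2, M2 done at 9
  Job 3: M1 done at 7, M2 done at 14
  Job 5: M1 done at 17, M2 done at 29
  Job 2: M1 done at 25, M2 done at 36
  Job 1: M1 done at 35, M2 done at 38
Makespan = 38

38


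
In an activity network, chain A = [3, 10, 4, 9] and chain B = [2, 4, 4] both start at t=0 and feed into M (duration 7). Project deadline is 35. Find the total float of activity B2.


Forward pass: ES(B2) = sum of predecessors on chain B = 2
EF = ES + duration = 2 + 4 = 6
Backward pass: LF(M) = deadline = 35; LS(M) = 35 - 7 = 28
LF(B2) = LS(M) - sum(successors on chain B) = 28 - 4 = 24
LS = LF - duration = 24 - 4 = 20
Total float = LS - ES = 20 - 2 = 18

18


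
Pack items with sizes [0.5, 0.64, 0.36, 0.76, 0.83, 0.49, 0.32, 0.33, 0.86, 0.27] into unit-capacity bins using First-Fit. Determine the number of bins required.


Place items sequentially using First-Fit:
  Item 0.5 -> new Bin 1
  Item 0.64 -> new Bin 2
  Item 0.36 -> Bin 1 (now 0.86)
  Item 0.76 -> new Bin 3
  Item 0.83 -> new Bin 4
  Item 0.49 -> new Bin 5
  Item 0.32 -> Bin 2 (now 0.96)
  Item 0.33 -> Bin 5 (now 0.82)
  Item 0.86 -> new Bin 6
  Item 0.27 -> new Bin 7
Total bins used = 7

7


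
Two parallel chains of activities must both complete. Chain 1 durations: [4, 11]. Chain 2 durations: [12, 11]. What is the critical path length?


Path A total = 4 + 11 = 15
Path B total = 12 + 11 = 23
Critical path = longest path = max(15, 23) = 23

23


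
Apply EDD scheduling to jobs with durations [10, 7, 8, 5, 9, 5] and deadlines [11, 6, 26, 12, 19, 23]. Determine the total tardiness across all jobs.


Sort by due date (EDD order): [(7, 6), (10, 11), (5, 12), (9, 19), (5, 23), (8, 26)]
Compute completion times and tardiness:
  Job 1: p=7, d=6, C=7, tardiness=max(0,7-6)=1
  Job 2: p=10, d=11, C=17, tardiness=max(0,17-11)=6
  Job 3: p=5, d=12, C=22, tardiness=max(0,22-12)=10
  Job 4: p=9, d=19, C=31, tardiness=max(0,31-19)=12
  Job 5: p=5, d=23, C=36, tardiness=max(0,36-23)=13
  Job 6: p=8, d=26, C=44, tardiness=max(0,44-26)=18
Total tardiness = 60

60


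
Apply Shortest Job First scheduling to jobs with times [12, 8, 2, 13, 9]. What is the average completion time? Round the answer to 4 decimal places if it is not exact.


SJF order (ascending): [2, 8, 9, 12, 13]
Completion times:
  Job 1: burst=2, C=2
  Job 2: burst=8, C=10
  Job 3: burst=9, C=19
  Job 4: burst=12, C=31
  Job 5: burst=13, C=44
Average completion = 106/5 = 21.2

21.2


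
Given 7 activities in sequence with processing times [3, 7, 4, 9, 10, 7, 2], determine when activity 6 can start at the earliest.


Activity 6 starts after activities 1 through 5 complete.
Predecessor durations: [3, 7, 4, 9, 10]
ES = 3 + 7 + 4 + 9 + 10 = 33

33


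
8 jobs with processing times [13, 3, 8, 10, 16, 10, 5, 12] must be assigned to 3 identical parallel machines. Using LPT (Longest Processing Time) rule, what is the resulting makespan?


Sort jobs in decreasing order (LPT): [16, 13, 12, 10, 10, 8, 5, 3]
Assign each job to the least loaded machine:
  Machine 1: jobs [16, 8], load = 24
  Machine 2: jobs [13, 10, 3], load = 26
  Machine 3: jobs [12, 10, 5], load = 27
Makespan = max load = 27

27


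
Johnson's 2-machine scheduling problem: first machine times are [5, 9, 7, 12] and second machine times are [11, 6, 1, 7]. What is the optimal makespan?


Apply Johnson's rule:
  Group 1 (a <= b): [(1, 5, 11)]
  Group 2 (a > b): [(4, 12, 7), (2, 9, 6), (3, 7, 1)]
Optimal job order: [1, 4, 2, 3]
Schedule:
  Job 1: M1 done at 5, M2 done at 16
  Job 4: M1 done at 17, M2 done at 24
  Job 2: M1 done at 26, M2 done at 32
  Job 3: M1 done at 33, M2 done at 34
Makespan = 34

34


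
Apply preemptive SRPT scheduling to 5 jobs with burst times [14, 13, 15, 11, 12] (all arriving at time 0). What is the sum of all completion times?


Since all jobs arrive at t=0, SRPT equals SPT ordering.
SPT order: [11, 12, 13, 14, 15]
Completion times:
  Job 1: p=11, C=11
  Job 2: p=12, C=23
  Job 3: p=13, C=36
  Job 4: p=14, C=50
  Job 5: p=15, C=65
Total completion time = 11 + 23 + 36 + 50 + 65 = 185

185


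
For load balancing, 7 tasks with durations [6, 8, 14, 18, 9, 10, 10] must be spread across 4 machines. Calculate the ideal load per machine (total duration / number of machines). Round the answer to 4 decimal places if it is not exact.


Total processing time = 6 + 8 + 14 + 18 + 9 + 10 + 10 = 75
Number of machines = 4
Ideal balanced load = 75 / 4 = 18.75

18.75


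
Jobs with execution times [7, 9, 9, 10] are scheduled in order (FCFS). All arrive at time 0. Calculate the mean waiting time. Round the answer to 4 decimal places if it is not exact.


FCFS order (as given): [7, 9, 9, 10]
Waiting times:
  Job 1: wait = 0
  Job 2: wait = 7
  Job 3: wait = 16
  Job 4: wait = 25
Sum of waiting times = 48
Average waiting time = 48/4 = 12.0

12.0


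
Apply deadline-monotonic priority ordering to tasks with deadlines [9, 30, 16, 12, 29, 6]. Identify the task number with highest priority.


Sort tasks by relative deadline (ascending):
  Task 6: deadline = 6
  Task 1: deadline = 9
  Task 4: deadline = 12
  Task 3: deadline = 16
  Task 5: deadline = 29
  Task 2: deadline = 30
Priority order (highest first): [6, 1, 4, 3, 5, 2]
Highest priority task = 6

6


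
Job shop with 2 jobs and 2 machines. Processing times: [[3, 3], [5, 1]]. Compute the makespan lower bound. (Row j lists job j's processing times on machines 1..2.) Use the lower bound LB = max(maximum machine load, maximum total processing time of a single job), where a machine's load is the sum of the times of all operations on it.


Machine loads:
  Machine 1: 3 + 5 = 8
  Machine 2: 3 + 1 = 4
Max machine load = 8
Job totals:
  Job 1: 6
  Job 2: 6
Max job total = 6
Lower bound = max(8, 6) = 8

8


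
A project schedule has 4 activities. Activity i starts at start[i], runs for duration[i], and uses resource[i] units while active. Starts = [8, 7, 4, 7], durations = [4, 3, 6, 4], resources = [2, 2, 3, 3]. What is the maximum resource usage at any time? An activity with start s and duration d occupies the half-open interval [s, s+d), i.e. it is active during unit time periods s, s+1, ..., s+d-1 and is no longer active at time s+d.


Each activity i is active on [start_i, start_i + duration_i).
Compute total resource usage per time slot:
  t=0: active resources = [], total = 0
  t=1: active resources = [], total = 0
  t=2: active resources = [], total = 0
  t=3: active resources = [], total = 0
  t=4: active resources = [3], total = 3
  t=5: active resources = [3], total = 3
  t=6: active resources = [3], total = 3
  t=7: active resources = [2, 3, 3], total = 8
  t=8: active resources = [2, 2, 3, 3], total = 10
  t=9: active resources = [2, 2, 3, 3], total = 10
  t=10: active resources = [2, 3], total = 5
  t=11: active resources = [2], total = 2
Peak resource demand = 10

10


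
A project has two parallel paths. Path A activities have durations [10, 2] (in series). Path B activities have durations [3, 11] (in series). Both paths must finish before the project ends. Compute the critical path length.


Path A total = 10 + 2 = 12
Path B total = 3 + 11 = 14
Critical path = longest path = max(12, 14) = 14

14


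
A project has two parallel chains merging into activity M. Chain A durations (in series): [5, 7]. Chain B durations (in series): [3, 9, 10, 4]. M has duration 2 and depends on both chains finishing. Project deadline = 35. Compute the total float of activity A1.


Forward pass: ES(A1) = sum of predecessors on chain A = 0
EF = ES + duration = 0 + 5 = 5
Backward pass: LF(M) = deadline = 35; LS(M) = 35 - 2 = 33
LF(A1) = LS(M) - sum(successors on chain A) = 33 - 7 = 26
LS = LF - duration = 26 - 5 = 21
Total float = LS - ES = 21 - 0 = 21

21


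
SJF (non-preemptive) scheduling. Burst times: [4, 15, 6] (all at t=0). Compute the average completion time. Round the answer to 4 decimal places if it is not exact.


SJF order (ascending): [4, 6, 15]
Completion times:
  Job 1: burst=4, C=4
  Job 2: burst=6, C=10
  Job 3: burst=15, C=25
Average completion = 39/3 = 13.0

13.0


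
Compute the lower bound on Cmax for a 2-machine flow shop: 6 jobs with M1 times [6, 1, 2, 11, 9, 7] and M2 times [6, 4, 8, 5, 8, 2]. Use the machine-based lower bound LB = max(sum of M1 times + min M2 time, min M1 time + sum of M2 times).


LB1 = sum(M1 times) + min(M2 times) = 36 + 2 = 38
LB2 = min(M1 times) + sum(M2 times) = 1 + 33 = 34
Lower bound = max(LB1, LB2) = max(38, 34) = 38

38


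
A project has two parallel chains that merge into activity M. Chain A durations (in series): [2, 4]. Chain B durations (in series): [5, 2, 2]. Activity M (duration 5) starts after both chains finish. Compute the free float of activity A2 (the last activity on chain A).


ES(A2) = sum of predecessors on chain A = 2
EF(A2) = ES + duration = 2 + 4 = 6
Successor of A2 is M. ES(M) = max(sum(A), sum(B)) = max(6, 9) = 9
Free float = ES(successor) - EF(current) = 9 - 6 = 3

3


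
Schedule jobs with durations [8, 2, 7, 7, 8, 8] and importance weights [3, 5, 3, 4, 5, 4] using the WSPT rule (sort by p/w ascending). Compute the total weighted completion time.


Compute p/w ratios and sort ascending (WSPT): [(2, 5), (8, 5), (7, 4), (8, 4), (7, 3), (8, 3)]
Compute weighted completion times:
  Job (p=2,w=5): C=2, w*C=5*2=10
  Job (p=8,w=5): C=10, w*C=5*10=50
  Job (p=7,w=4): C=17, w*C=4*17=68
  Job (p=8,w=4): C=25, w*C=4*25=100
  Job (p=7,w=3): C=32, w*C=3*32=96
  Job (p=8,w=3): C=40, w*C=3*40=120
Total weighted completion time = 444

444


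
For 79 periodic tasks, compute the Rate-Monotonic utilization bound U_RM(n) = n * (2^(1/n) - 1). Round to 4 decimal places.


Compute 2^(1/79) = 1.0088126194
Subtract 1: 1.0088126194 - 1 = 0.0088126194
Multiply by n: 79 * 0.0088126194 = 0.6961969326
Round to 4 dp: 0.6962

0.6962


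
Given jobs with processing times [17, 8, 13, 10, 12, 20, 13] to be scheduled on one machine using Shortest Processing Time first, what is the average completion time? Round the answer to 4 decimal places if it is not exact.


Sort jobs by processing time (SPT order): [8, 10, 12, 13, 13, 17, 20]
Compute completion times sequentially:
  Job 1: processing = 8, completes at 8
  Job 2: processing = 10, completes at 18
  Job 3: processing = 12, completes at 30
  Job 4: processing = 13, completes at 43
  Job 5: processing = 13, completes at 56
  Job 6: processing = 17, completes at 73
  Job 7: processing = 20, completes at 93
Sum of completion times = 321
Average completion time = 321/7 = 45.8571

45.8571


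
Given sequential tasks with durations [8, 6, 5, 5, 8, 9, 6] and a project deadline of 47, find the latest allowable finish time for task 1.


LF(activity 1) = deadline - sum of successor durations
Successors: activities 2 through 7 with durations [6, 5, 5, 8, 9, 6]
Sum of successor durations = 39
LF = 47 - 39 = 8

8


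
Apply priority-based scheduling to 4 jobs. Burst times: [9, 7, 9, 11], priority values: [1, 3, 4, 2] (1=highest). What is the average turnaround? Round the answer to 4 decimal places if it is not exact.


Sort by priority (ascending = highest first):
Order: [(1, 9), (2, 11), (3, 7), (4, 9)]
Completion times:
  Priority 1, burst=9, C=9
  Priority 2, burst=11, C=20
  Priority 3, burst=7, C=27
  Priority 4, burst=9, C=36
Average turnaround = 92/4 = 23.0

23.0


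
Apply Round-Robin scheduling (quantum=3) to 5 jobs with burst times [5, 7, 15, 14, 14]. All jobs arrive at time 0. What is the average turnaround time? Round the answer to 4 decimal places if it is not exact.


Time quantum = 3
Execution trace:
  J1 runs 3 units, time = 3
  J2 runs 3 units, time = 6
  J3 runs 3 units, time = 9
  J4 runs 3 units, time = 12
  J5 runs 3 units, time = 15
  J1 runs 2 units, time = 17
  J2 runs 3 units, time = 20
  J3 runs 3 units, time = 23
  J4 runs 3 units, time = 26
  J5 runs 3 units, time = 29
  J2 runs 1 units, time = 30
  J3 runs 3 units, time = 33
  J4 runs 3 units, time = 36
  J5 runs 3 units, time = 39
  J3 runs 3 units, time = 42
  J4 runs 3 units, time = 45
  J5 runs 3 units, time = 48
  J3 runs 3 units, time = 51
  J4 runs 2 units, time = 53
  J5 runs 2 units, time = 55
Finish times: [17, 30, 51, 53, 55]
Average turnaround = 206/5 = 41.2

41.2


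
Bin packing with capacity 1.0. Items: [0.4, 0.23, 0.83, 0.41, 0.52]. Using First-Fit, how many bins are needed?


Place items sequentially using First-Fit:
  Item 0.4 -> new Bin 1
  Item 0.23 -> Bin 1 (now 0.63)
  Item 0.83 -> new Bin 2
  Item 0.41 -> new Bin 3
  Item 0.52 -> Bin 3 (now 0.93)
Total bins used = 3

3


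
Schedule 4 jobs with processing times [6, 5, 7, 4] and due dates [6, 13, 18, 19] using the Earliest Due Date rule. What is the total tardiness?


Sort by due date (EDD order): [(6, 6), (5, 13), (7, 18), (4, 19)]
Compute completion times and tardiness:
  Job 1: p=6, d=6, C=6, tardiness=max(0,6-6)=0
  Job 2: p=5, d=13, C=11, tardiness=max(0,11-13)=0
  Job 3: p=7, d=18, C=18, tardiness=max(0,18-18)=0
  Job 4: p=4, d=19, C=22, tardiness=max(0,22-19)=3
Total tardiness = 3

3


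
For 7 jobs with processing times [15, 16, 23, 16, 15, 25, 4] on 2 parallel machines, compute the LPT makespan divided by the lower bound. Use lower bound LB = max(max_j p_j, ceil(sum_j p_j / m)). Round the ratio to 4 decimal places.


LPT order: [25, 23, 16, 16, 15, 15, 4]
Machine loads after assignment: [56, 58]
LPT makespan = 58
Lower bound = max(max_job, ceil(total/2)) = max(25, 57) = 57
Ratio = 58 / 57 = 1.0175

1.0175


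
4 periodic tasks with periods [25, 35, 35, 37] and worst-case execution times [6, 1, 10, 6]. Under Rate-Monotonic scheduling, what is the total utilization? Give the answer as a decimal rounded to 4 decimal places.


Compute individual utilizations (exact fractions):
  Task 1: C/T = 6/25 (approx. 0.24)
  Task 2: C/T = 1/35 (approx. 0.0286)
  Task 3: C/T = 10/35 = 2/7 (approx. 0.2857)
  Task 4: C/T = 6/37 (approx. 0.1622)
Total utilization U = 6/25 + 1/35 + 2/7 + 6/37 = 4639/6475
Rounded to 4 decimal places: U = 0.7164
RM (Liu & Layland) bound for 4 tasks = 0.756828; compare with U = 4639/6475 (approx. 0.716448)
U <= bound, so schedulable by RM sufficient condition.

0.7164


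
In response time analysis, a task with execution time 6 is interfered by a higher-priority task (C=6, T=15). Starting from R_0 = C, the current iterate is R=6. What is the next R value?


R_next = C + ceil(R_prev / T_hp) * C_hp
ceil(6 / 15) = ceil(0.4) = 1
Interference = 1 * 6 = 6
R_next = 6 + 6 = 12

12


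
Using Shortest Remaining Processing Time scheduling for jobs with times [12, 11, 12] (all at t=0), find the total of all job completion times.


Since all jobs arrive at t=0, SRPT equals SPT ordering.
SPT order: [11, 12, 12]
Completion times:
  Job 1: p=11, C=11
  Job 2: p=12, C=23
  Job 3: p=12, C=35
Total completion time = 11 + 23 + 35 = 69

69


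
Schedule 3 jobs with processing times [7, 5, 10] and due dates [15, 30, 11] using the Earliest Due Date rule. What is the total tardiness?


Sort by due date (EDD order): [(10, 11), (7, 15), (5, 30)]
Compute completion times and tardiness:
  Job 1: p=10, d=11, C=10, tardiness=max(0,10-11)=0
  Job 2: p=7, d=15, C=17, tardiness=max(0,17-15)=2
  Job 3: p=5, d=30, C=22, tardiness=max(0,22-30)=0
Total tardiness = 2

2


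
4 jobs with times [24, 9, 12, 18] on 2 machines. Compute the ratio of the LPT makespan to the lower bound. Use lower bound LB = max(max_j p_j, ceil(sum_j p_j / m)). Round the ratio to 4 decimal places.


LPT order: [24, 18, 12, 9]
Machine loads after assignment: [33, 30]
LPT makespan = 33
Lower bound = max(max_job, ceil(total/2)) = max(24, 32) = 32
Ratio = 33 / 32 = 1.0313

1.0313


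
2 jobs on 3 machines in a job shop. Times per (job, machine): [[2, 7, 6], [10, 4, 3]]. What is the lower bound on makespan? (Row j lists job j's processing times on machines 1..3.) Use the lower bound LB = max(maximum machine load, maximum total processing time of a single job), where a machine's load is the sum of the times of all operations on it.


Machine loads:
  Machine 1: 2 + 10 = 12
  Machine 2: 7 + 4 = 11
  Machine 3: 6 + 3 = 9
Max machine load = 12
Job totals:
  Job 1: 15
  Job 2: 17
Max job total = 17
Lower bound = max(12, 17) = 17

17


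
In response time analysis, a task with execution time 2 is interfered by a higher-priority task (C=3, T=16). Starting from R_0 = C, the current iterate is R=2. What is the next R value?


R_next = C + ceil(R_prev / T_hp) * C_hp
ceil(2 / 16) = ceil(0.125) = 1
Interference = 1 * 3 = 3
R_next = 2 + 3 = 5

5


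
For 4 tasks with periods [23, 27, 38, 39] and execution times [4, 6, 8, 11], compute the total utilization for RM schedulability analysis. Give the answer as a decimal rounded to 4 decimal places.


Compute individual utilizations (exact fractions):
  Task 1: C/T = 4/23 (approx. 0.1739)
  Task 2: C/T = 6/27 = 2/9 (approx. 0.2222)
  Task 3: C/T = 8/38 = 4/19 (approx. 0.2105)
  Task 4: C/T = 11/39 (approx. 0.2821)
Total utilization U = 4/23 + 2/9 + 4/19 + 11/39 = 45439/51129
Rounded to 4 decimal places: U = 0.8887
RM (Liu & Layland) bound for 4 tasks = 0.756828; compare with U = 45439/51129 (approx. 0.888713)
bound < U <= 1, so the RM sufficient condition is not met (inconclusive; an exact test such as response-time analysis is needed).

0.8887


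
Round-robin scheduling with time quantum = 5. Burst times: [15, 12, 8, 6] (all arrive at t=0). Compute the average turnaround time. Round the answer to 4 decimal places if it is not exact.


Time quantum = 5
Execution trace:
  J1 runs 5 units, time = 5
  J2 runs 5 units, time = 10
  J3 runs 5 units, time = 15
  J4 runs 5 units, time = 20
  J1 runs 5 units, time = 25
  J2 runs 5 units, time = 30
  J3 runs 3 units, time = 33
  J4 runs 1 units, time = 34
  J1 runs 5 units, time = 39
  J2 runs 2 units, time = 41
Finish times: [39, 41, 33, 34]
Average turnaround = 147/4 = 36.75

36.75


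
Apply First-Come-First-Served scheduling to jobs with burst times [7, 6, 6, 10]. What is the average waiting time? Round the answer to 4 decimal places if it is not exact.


FCFS order (as given): [7, 6, 6, 10]
Waiting times:
  Job 1: wait = 0
  Job 2: wait = 7
  Job 3: wait = 13
  Job 4: wait = 19
Sum of waiting times = 39
Average waiting time = 39/4 = 9.75

9.75


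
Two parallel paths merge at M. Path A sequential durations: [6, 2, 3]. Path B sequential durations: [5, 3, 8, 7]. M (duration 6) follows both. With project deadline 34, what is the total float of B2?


Forward pass: ES(B2) = sum of predecessors on chain B = 5
EF = ES + duration = 5 + 3 = 8
Backward pass: LF(M) = deadline = 34; LS(M) = 34 - 6 = 28
LF(B2) = LS(M) - sum(successors on chain B) = 28 - 15 = 13
LS = LF - duration = 13 - 3 = 10
Total float = LS - ES = 10 - 5 = 5

5


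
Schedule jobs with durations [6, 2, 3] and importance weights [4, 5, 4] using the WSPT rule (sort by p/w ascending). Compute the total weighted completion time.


Compute p/w ratios and sort ascending (WSPT): [(2, 5), (3, 4), (6, 4)]
Compute weighted completion times:
  Job (p=2,w=5): C=2, w*C=5*2=10
  Job (p=3,w=4): C=5, w*C=4*5=20
  Job (p=6,w=4): C=11, w*C=4*11=44
Total weighted completion time = 74

74


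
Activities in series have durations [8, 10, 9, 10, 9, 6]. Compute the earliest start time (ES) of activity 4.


Activity 4 starts after activities 1 through 3 complete.
Predecessor durations: [8, 10, 9]
ES = 8 + 10 + 9 = 27

27


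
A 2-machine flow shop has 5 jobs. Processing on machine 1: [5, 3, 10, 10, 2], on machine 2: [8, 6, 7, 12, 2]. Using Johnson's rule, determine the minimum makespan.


Apply Johnson's rule:
  Group 1 (a <= b): [(5, 2, 2), (2, 3, 6), (1, 5, 8), (4, 10, 12)]
  Group 2 (a > b): [(3, 10, 7)]
Optimal job order: [5, 2, 1, 4, 3]
Schedule:
  Job 5: M1 done at 2, M2 done at 4
  Job 2: M1 done at 5, M2 done at 11
  Job 1: M1 done at 10, M2 done at 19
  Job 4: M1 done at 20, M2 done at 32
  Job 3: M1 done at 30, M2 done at 39
Makespan = 39

39


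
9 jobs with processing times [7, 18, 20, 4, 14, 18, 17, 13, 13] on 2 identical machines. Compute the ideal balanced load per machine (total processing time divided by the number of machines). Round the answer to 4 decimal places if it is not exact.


Total processing time = 7 + 18 + 20 + 4 + 14 + 18 + 17 + 13 + 13 = 124
Number of machines = 2
Ideal balanced load = 124 / 2 = 62.0

62.0


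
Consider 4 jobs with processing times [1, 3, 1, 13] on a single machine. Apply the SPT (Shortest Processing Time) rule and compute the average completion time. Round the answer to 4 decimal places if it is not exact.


Sort jobs by processing time (SPT order): [1, 1, 3, 13]
Compute completion times sequentially:
  Job 1: processing = 1, completes at 1
  Job 2: processing = 1, completes at 2
  Job 3: processing = 3, completes at 5
  Job 4: processing = 13, completes at 18
Sum of completion times = 26
Average completion time = 26/4 = 6.5

6.5


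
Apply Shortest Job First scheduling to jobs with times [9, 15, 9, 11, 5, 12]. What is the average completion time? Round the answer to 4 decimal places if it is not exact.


SJF order (ascending): [5, 9, 9, 11, 12, 15]
Completion times:
  Job 1: burst=5, C=5
  Job 2: burst=9, C=14
  Job 3: burst=9, C=23
  Job 4: burst=11, C=34
  Job 5: burst=12, C=46
  Job 6: burst=15, C=61
Average completion = 183/6 = 30.5

30.5


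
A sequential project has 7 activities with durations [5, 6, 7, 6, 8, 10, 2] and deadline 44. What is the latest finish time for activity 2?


LF(activity 2) = deadline - sum of successor durations
Successors: activities 3 through 7 with durations [7, 6, 8, 10, 2]
Sum of successor durations = 33
LF = 44 - 33 = 11

11


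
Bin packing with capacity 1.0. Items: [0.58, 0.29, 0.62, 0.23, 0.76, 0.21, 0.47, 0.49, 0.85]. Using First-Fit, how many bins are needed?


Place items sequentially using First-Fit:
  Item 0.58 -> new Bin 1
  Item 0.29 -> Bin 1 (now 0.87)
  Item 0.62 -> new Bin 2
  Item 0.23 -> Bin 2 (now 0.85)
  Item 0.76 -> new Bin 3
  Item 0.21 -> Bin 3 (now 0.97)
  Item 0.47 -> new Bin 4
  Item 0.49 -> Bin 4 (now 0.96)
  Item 0.85 -> new Bin 5
Total bins used = 5

5


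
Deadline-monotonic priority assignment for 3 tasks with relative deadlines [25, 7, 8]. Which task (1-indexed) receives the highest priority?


Sort tasks by relative deadline (ascending):
  Task 2: deadline = 7
  Task 3: deadline = 8
  Task 1: deadline = 25
Priority order (highest first): [2, 3, 1]
Highest priority task = 2

2


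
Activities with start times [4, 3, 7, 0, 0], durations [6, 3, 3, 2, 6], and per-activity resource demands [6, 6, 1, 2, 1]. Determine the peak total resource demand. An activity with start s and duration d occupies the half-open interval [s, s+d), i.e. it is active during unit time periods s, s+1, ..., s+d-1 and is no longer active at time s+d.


Each activity i is active on [start_i, start_i + duration_i).
Compute total resource usage per time slot:
  t=0: active resources = [2, 1], total = 3
  t=1: active resources = [2, 1], total = 3
  t=2: active resources = [1], total = 1
  t=3: active resources = [6, 1], total = 7
  t=4: active resources = [6, 6, 1], total = 13
  t=5: active resources = [6, 6, 1], total = 13
  t=6: active resources = [6], total = 6
  t=7: active resources = [6, 1], total = 7
  t=8: active resources = [6, 1], total = 7
  t=9: active resources = [6, 1], total = 7
Peak resource demand = 13

13


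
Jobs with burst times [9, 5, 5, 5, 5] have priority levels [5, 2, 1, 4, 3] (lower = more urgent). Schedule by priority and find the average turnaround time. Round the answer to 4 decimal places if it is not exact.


Sort by priority (ascending = highest first):
Order: [(1, 5), (2, 5), (3, 5), (4, 5), (5, 9)]
Completion times:
  Priority 1, burst=5, C=5
  Priority 2, burst=5, C=10
  Priority 3, burst=5, C=15
  Priority 4, burst=5, C=20
  Priority 5, burst=9, C=29
Average turnaround = 79/5 = 15.8

15.8


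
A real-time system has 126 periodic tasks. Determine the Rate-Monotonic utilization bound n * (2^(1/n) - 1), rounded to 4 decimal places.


Compute 2^(1/126) = 1.0055163273
Subtract 1: 1.0055163273 - 1 = 0.0055163273
Multiply by n: 126 * 0.0055163273 = 0.6950572398
Round to 4 dp: 0.6951

0.6951


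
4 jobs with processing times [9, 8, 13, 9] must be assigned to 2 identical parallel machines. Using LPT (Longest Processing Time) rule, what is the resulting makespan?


Sort jobs in decreasing order (LPT): [13, 9, 9, 8]
Assign each job to the least loaded machine:
  Machine 1: jobs [13, 8], load = 21
  Machine 2: jobs [9, 9], load = 18
Makespan = max load = 21

21


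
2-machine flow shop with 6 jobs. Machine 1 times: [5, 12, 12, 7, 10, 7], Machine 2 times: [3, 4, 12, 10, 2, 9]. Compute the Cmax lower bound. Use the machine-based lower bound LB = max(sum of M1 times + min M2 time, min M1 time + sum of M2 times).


LB1 = sum(M1 times) + min(M2 times) = 53 + 2 = 55
LB2 = min(M1 times) + sum(M2 times) = 5 + 40 = 45
Lower bound = max(LB1, LB2) = max(55, 45) = 55

55


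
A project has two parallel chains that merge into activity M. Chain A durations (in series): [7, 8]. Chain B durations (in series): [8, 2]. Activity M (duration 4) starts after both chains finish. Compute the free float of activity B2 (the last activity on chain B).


ES(B2) = sum of predecessors on chain B = 8
EF(B2) = ES + duration = 8 + 2 = 10
Successor of B2 is M. ES(M) = max(sum(A), sum(B)) = max(15, 10) = 15
Free float = ES(successor) - EF(current) = 15 - 10 = 5

5


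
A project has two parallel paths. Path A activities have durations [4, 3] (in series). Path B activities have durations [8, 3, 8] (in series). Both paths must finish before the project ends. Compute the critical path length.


Path A total = 4 + 3 = 7
Path B total = 8 + 3 + 8 = 19
Critical path = longest path = max(7, 19) = 19

19


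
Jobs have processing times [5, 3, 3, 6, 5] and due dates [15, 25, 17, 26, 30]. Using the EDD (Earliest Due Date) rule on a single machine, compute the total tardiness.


Sort by due date (EDD order): [(5, 15), (3, 17), (3, 25), (6, 26), (5, 30)]
Compute completion times and tardiness:
  Job 1: p=5, d=15, C=5, tardiness=max(0,5-15)=0
  Job 2: p=3, d=17, C=8, tardiness=max(0,8-17)=0
  Job 3: p=3, d=25, C=11, tardiness=max(0,11-25)=0
  Job 4: p=6, d=26, C=17, tardiness=max(0,17-26)=0
  Job 5: p=5, d=30, C=22, tardiness=max(0,22-30)=0
Total tardiness = 0

0


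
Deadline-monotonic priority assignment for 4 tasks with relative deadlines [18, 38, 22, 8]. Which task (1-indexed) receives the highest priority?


Sort tasks by relative deadline (ascending):
  Task 4: deadline = 8
  Task 1: deadline = 18
  Task 3: deadline = 22
  Task 2: deadline = 38
Priority order (highest first): [4, 1, 3, 2]
Highest priority task = 4

4


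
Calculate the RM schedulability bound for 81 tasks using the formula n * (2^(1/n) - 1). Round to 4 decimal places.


Compute 2^(1/81) = 1.0085940916
Subtract 1: 1.0085940916 - 1 = 0.0085940916
Multiply by n: 81 * 0.0085940916 = 0.6961214196
Round to 4 dp: 0.6961

0.6961


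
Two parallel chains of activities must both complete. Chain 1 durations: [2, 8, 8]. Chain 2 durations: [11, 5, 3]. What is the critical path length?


Path A total = 2 + 8 + 8 = 18
Path B total = 11 + 5 + 3 = 19
Critical path = longest path = max(18, 19) = 19

19


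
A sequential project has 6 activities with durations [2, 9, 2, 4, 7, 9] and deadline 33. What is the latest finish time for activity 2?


LF(activity 2) = deadline - sum of successor durations
Successors: activities 3 through 6 with durations [2, 4, 7, 9]
Sum of successor durations = 22
LF = 33 - 22 = 11

11


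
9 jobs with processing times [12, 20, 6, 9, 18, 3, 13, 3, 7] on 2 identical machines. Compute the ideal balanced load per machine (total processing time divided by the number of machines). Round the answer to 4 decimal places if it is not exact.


Total processing time = 12 + 20 + 6 + 9 + 18 + 3 + 13 + 3 + 7 = 91
Number of machines = 2
Ideal balanced load = 91 / 2 = 45.5

45.5


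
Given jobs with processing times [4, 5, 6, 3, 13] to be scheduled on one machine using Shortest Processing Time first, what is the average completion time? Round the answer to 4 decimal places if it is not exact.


Sort jobs by processing time (SPT order): [3, 4, 5, 6, 13]
Compute completion times sequentially:
  Job 1: processing = 3, completes at 3
  Job 2: processing = 4, completes at 7
  Job 3: processing = 5, completes at 12
  Job 4: processing = 6, completes at 18
  Job 5: processing = 13, completes at 31
Sum of completion times = 71
Average completion time = 71/5 = 14.2

14.2


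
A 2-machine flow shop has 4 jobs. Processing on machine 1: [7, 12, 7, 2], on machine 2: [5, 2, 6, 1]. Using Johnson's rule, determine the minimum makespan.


Apply Johnson's rule:
  Group 1 (a <= b): []
  Group 2 (a > b): [(3, 7, 6), (1, 7, 5), (2, 12, 2), (4, 2, 1)]
Optimal job order: [3, 1, 2, 4]
Schedule:
  Job 3: M1 done at 7, M2 done at 13
  Job 1: M1 done at 14, M2 done at 19
  Job 2: M1 done at 26, M2 done at 28
  Job 4: M1 done at 28, M2 done at 29
Makespan = 29

29


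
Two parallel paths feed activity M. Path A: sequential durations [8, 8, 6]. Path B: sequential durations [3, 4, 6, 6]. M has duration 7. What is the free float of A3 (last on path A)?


ES(A3) = sum of predecessors on chain A = 16
EF(A3) = ES + duration = 16 + 6 = 22
Successor of A3 is M. ES(M) = max(sum(A), sum(B)) = max(22, 19) = 22
Free float = ES(successor) - EF(current) = 22 - 22 = 0

0


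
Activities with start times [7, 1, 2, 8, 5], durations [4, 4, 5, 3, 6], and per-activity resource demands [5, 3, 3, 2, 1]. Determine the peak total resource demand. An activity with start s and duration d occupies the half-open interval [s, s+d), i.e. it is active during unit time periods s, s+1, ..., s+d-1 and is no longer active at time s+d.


Each activity i is active on [start_i, start_i + duration_i).
Compute total resource usage per time slot:
  t=0: active resources = [], total = 0
  t=1: active resources = [3], total = 3
  t=2: active resources = [3, 3], total = 6
  t=3: active resources = [3, 3], total = 6
  t=4: active resources = [3, 3], total = 6
  t=5: active resources = [3, 1], total = 4
  t=6: active resources = [3, 1], total = 4
  t=7: active resources = [5, 1], total = 6
  t=8: active resources = [5, 2, 1], total = 8
  t=9: active resources = [5, 2, 1], total = 8
  t=10: active resources = [5, 2, 1], total = 8
Peak resource demand = 8

8


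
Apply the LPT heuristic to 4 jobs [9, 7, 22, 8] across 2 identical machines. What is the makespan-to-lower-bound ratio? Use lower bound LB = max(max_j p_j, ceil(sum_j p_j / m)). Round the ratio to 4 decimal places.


LPT order: [22, 9, 8, 7]
Machine loads after assignment: [22, 24]
LPT makespan = 24
Lower bound = max(max_job, ceil(total/2)) = max(22, 23) = 23
Ratio = 24 / 23 = 1.0435

1.0435


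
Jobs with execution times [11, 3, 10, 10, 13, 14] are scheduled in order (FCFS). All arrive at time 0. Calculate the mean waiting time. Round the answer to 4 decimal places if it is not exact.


FCFS order (as given): [11, 3, 10, 10, 13, 14]
Waiting times:
  Job 1: wait = 0
  Job 2: wait = 11
  Job 3: wait = 14
  Job 4: wait = 24
  Job 5: wait = 34
  Job 6: wait = 47
Sum of waiting times = 130
Average waiting time = 130/6 = 21.6667

21.6667


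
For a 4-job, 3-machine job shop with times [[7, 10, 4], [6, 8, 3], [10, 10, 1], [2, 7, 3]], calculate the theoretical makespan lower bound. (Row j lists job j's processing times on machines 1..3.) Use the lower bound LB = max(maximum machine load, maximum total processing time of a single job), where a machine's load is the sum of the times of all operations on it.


Machine loads:
  Machine 1: 7 + 6 + 10 + 2 = 25
  Machine 2: 10 + 8 + 10 + 7 = 35
  Machine 3: 4 + 3 + 1 + 3 = 11
Max machine load = 35
Job totals:
  Job 1: 21
  Job 2: 17
  Job 3: 21
  Job 4: 12
Max job total = 21
Lower bound = max(35, 21) = 35

35


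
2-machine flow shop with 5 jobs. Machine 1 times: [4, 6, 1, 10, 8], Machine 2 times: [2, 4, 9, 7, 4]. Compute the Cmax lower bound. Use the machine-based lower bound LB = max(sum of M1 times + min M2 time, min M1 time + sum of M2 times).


LB1 = sum(M1 times) + min(M2 times) = 29 + 2 = 31
LB2 = min(M1 times) + sum(M2 times) = 1 + 26 = 27
Lower bound = max(LB1, LB2) = max(31, 27) = 31

31


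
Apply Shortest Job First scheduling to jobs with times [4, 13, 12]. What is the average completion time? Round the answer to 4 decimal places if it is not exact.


SJF order (ascending): [4, 12, 13]
Completion times:
  Job 1: burst=4, C=4
  Job 2: burst=12, C=16
  Job 3: burst=13, C=29
Average completion = 49/3 = 16.3333

16.3333


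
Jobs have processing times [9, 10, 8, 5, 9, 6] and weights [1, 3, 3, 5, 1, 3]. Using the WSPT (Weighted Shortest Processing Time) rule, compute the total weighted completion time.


Compute p/w ratios and sort ascending (WSPT): [(5, 5), (6, 3), (8, 3), (10, 3), (9, 1), (9, 1)]
Compute weighted completion times:
  Job (p=5,w=5): C=5, w*C=5*5=25
  Job (p=6,w=3): C=11, w*C=3*11=33
  Job (p=8,w=3): C=19, w*C=3*19=57
  Job (p=10,w=3): C=29, w*C=3*29=87
  Job (p=9,w=1): C=38, w*C=1*38=38
  Job (p=9,w=1): C=47, w*C=1*47=47
Total weighted completion time = 287

287


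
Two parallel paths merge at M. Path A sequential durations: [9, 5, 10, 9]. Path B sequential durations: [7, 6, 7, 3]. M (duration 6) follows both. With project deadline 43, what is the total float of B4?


Forward pass: ES(B4) = sum of predecessors on chain B = 20
EF = ES + duration = 20 + 3 = 23
Backward pass: LF(M) = deadline = 43; LS(M) = 43 - 6 = 37
LF(B4) = LS(M) - sum(successors on chain B) = 37 - 0 = 37
LS = LF - duration = 37 - 3 = 34
Total float = LS - ES = 34 - 20 = 14

14


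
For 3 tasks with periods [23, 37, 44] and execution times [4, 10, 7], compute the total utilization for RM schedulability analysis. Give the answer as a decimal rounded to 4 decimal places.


Compute individual utilizations (exact fractions):
  Task 1: C/T = 4/23 (approx. 0.1739)
  Task 2: C/T = 10/37 (approx. 0.2703)
  Task 3: C/T = 7/44 (approx. 0.1591)
Total utilization U = 4/23 + 10/37 + 7/44 = 22589/37444
Rounded to 4 decimal places: U = 0.6033
RM (Liu & Layland) bound for 3 tasks = 0.779763; compare with U = 22589/37444 (approx. 0.603274)
U <= bound, so schedulable by RM sufficient condition.

0.6033


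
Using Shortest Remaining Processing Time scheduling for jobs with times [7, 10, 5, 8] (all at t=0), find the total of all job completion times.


Since all jobs arrive at t=0, SRPT equals SPT ordering.
SPT order: [5, 7, 8, 10]
Completion times:
  Job 1: p=5, C=5
  Job 2: p=7, C=12
  Job 3: p=8, C=20
  Job 4: p=10, C=30
Total completion time = 5 + 12 + 20 + 30 = 67

67


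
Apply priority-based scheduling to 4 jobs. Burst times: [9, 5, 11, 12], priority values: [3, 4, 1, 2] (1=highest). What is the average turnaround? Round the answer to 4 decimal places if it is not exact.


Sort by priority (ascending = highest first):
Order: [(1, 11), (2, 12), (3, 9), (4, 5)]
Completion times:
  Priority 1, burst=11, C=11
  Priority 2, burst=12, C=23
  Priority 3, burst=9, C=32
  Priority 4, burst=5, C=37
Average turnaround = 103/4 = 25.75

25.75


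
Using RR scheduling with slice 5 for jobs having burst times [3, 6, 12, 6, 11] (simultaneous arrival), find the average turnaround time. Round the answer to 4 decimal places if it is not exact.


Time quantum = 5
Execution trace:
  J1 runs 3 units, time = 3
  J2 runs 5 units, time = 8
  J3 runs 5 units, time = 13
  J4 runs 5 units, time = 18
  J5 runs 5 units, time = 23
  J2 runs 1 units, time = 24
  J3 runs 5 units, time = 29
  J4 runs 1 units, time = 30
  J5 runs 5 units, time = 35
  J3 runs 2 units, time = 37
  J5 runs 1 units, time = 38
Finish times: [3, 24, 37, 30, 38]
Average turnaround = 132/5 = 26.4

26.4


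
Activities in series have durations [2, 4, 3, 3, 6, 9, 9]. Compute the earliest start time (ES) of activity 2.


Activity 2 starts after activities 1 through 1 complete.
Predecessor durations: [2]
ES = 2 = 2

2


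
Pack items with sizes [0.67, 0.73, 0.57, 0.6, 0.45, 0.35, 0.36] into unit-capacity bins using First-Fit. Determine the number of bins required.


Place items sequentially using First-Fit:
  Item 0.67 -> new Bin 1
  Item 0.73 -> new Bin 2
  Item 0.57 -> new Bin 3
  Item 0.6 -> new Bin 4
  Item 0.45 -> new Bin 5
  Item 0.35 -> Bin 3 (now 0.92)
  Item 0.36 -> Bin 4 (now 0.96)
Total bins used = 5

5


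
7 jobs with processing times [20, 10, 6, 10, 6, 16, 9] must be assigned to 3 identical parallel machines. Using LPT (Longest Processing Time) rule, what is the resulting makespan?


Sort jobs in decreasing order (LPT): [20, 16, 10, 10, 9, 6, 6]
Assign each job to the least loaded machine:
  Machine 1: jobs [20, 6], load = 26
  Machine 2: jobs [16, 9], load = 25
  Machine 3: jobs [10, 10, 6], load = 26
Makespan = max load = 26

26
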